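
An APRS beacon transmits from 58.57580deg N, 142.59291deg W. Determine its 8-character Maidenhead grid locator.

BO88qn88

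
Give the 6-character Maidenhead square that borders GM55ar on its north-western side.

GM45xs

Longitude subsquare a = 0; −1 → -1, wraps to 23 = x, carry into square.
Longitude square 5; −1 → 4.
Latitude subsquare r = 17; +1 → 18 = s.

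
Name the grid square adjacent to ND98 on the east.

Longitude square 9; +1 → 10, wraps to 0, carry into field.
Longitude field N = 13; +1 → 14 = O.
The latitude characters are unchanged.

OD08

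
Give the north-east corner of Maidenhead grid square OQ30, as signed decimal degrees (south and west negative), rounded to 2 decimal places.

Field O=14, Q=16: +14·20° lon, +16·10° lat → SW at lon 100°, lat 70°.
Square 3, 0: +3·2° lon, +0·1° lat → SW at lon 106°, lat 70°.
Cell spans 2° lon × 1° lat. NE corner is SW corner plus one full cell.
latitude 71.00, longitude 108.00.

71.00, 108.00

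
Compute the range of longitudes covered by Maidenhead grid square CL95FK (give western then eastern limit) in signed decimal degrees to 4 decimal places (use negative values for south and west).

-121.5833, -121.5000

Field C=2, L=11: +2·20° lon, +11·10° lat → SW at lon -140°, lat 20°.
Square 9, 5: +9·2° lon, +5·1° lat → SW at lon -122°, lat 25°.
Subsquare f=5, k=10: +5·0.0833333° lon, +10·0.0416667° lat → SW at lon -121.583°, lat 25.4167°.
Cell spans 0.0833333° lon × 0.0416667° lat.
west -121.5833, east -121.5000.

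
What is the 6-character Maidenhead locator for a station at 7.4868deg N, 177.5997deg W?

AJ17el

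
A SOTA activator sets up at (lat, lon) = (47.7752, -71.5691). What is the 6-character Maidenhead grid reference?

Offset from 180°W / 90°S: lon 108.4309°, lat 137.7752°.
Field (20°×10°, letters A–R): lon ⌊108.4309/20⌋ = 5 → F; lat ⌊137.7752/10⌋ = 13 → N.
Square (2°×1°, digits 0–9): lon ⌊8.4309/2⌋ = 4; lat ⌊7.7752/1⌋ = 7.
Subsquare (5′×2.5′, letters a–x): lon ⌊0.4309/0.0833333⌋ = 5 → f; lat ⌊0.7752/0.0416667⌋ = 18 → s.

FN47fs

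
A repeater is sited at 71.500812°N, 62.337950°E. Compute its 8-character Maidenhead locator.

MQ11em00

Add 180° to longitude and 90° to latitude: 242.33795, 161.50081.
Field: 242.33795/20 → 12 → M, 161.50081/10 → 16 → Q; chars MQ.
Square: 2.33795/2 → 1, 1.50081/1 → 1; chars 11.
Subsquare: 0.33795/0.0833333 → 4 → e, 0.50081/0.0416667 → 12 → m; chars em.
Extended square: 0.00462/0.00833333 → 0, 0.00081/0.00416667 → 0; chars 00.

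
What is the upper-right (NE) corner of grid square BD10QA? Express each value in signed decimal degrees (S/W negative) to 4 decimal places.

-59.9583, -156.5833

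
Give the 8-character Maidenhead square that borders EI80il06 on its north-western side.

EI80hl97

Longitude extended square 0; −1 → -1, wraps to 9, carry into subsquare.
Longitude subsquare i = 8; −1 → 7 = h.
Latitude extended square 6; +1 → 7.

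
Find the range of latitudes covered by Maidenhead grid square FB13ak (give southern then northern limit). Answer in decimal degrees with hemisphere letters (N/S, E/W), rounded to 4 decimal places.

76.5833° S, 76.5417° S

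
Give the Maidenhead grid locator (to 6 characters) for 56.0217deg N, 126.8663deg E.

PO36ka

Offset from 180°W / 90°S: lon 306.8663°, lat 146.0217°.
Field (20°×10°, letters A–R): 306.8663/20 → 15 → P, 146.0217/10 → 14 → O; chars PO.
Square (2°×1°, digits 0–9): 6.8663/2 → 3, 6.0217/1 → 6; chars 36.
Subsquare (5′×2.5′, letters a–x): 0.8663/0.0833333 → 10 → k, 0.0217/0.0416667 → 0 → a; chars ka.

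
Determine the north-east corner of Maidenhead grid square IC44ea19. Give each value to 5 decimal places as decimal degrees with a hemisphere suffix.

65.95833° S, 11.65000° W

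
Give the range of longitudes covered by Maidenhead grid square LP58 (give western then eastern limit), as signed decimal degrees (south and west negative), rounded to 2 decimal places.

50.00, 52.00

Field L=11, P=15: +11·20° lon, +15·10° lat → SW at lon 40°, lat 60°.
Square 5, 8: +5·2° lon, +8·1° lat → SW at lon 50°, lat 68°.
Cell spans 2° lon × 1° lat.
west 50.00, east 52.00.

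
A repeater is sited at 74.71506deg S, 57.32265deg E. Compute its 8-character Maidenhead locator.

Add 180° to longitude and 90° to latitude: 237.32265, 15.28494.
Field: lon ⌊237.32265/20⌋ = 11 → L; lat ⌊15.28494/10⌋ = 1 → B.
Square: lon ⌊17.32265/2⌋ = 8; lat ⌊5.28494/1⌋ = 5.
Subsquare: lon ⌊1.32265/0.0833333⌋ = 15 → p; lat ⌊0.28494/0.0416667⌋ = 6 → g.
Extended square: lon ⌊0.07265/0.00833333⌋ = 8; lat ⌊0.03494/0.00416667⌋ = 8.

LB85pg88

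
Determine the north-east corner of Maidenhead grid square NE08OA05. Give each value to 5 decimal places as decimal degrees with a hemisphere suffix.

Field N=13, E=4: +13·20° lon, +4·10° lat → SW at lon 80°, lat -50°.
Square 0, 8: +0·2° lon, +8·1° lat → SW at lon 80°, lat -42°.
Subsquare o=14, a=0: +14·0.0833333° lon, +0·0.0416667° lat → SW at lon 81.1667°, lat -42°.
Extended square 0, 5: +0·0.00833333° lon, +5·0.00416667° lat → SW at lon 81.1667°, lat -41.9792°.
Cell spans 0.00833333° lon × 0.00416667° lat. NE corner is SW corner plus one full cell.
latitude 41.97500° S, longitude 81.17500° E.

41.97500° S, 81.17500° E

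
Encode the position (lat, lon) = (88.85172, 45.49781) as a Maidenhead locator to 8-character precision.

LR28ru94

Offset from 180°W / 90°S: lon 225.49781°, lat 178.85172°.
Field (20°×10°, letters A–R): lon ⌊225.49781/20⌋ = 11 → L; lat ⌊178.85172/10⌋ = 17 → R.
Square (2°×1°, digits 0–9): lon ⌊5.49781/2⌋ = 2; lat ⌊8.85172/1⌋ = 8.
Subsquare (5′×2.5′, letters a–x): lon ⌊1.49781/0.0833333⌋ = 17 → r; lat ⌊0.85172/0.0416667⌋ = 20 → u.
Extended square (30″×15″, digits 0–9): lon ⌊0.08114/0.00833333⌋ = 9; lat ⌊0.01839/0.00416667⌋ = 4.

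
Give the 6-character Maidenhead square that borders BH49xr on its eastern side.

BH59ar

Longitude subsquare x = 23; +1 → 24, wraps to 0 = a, carry into square.
Longitude square 4; +1 → 5.
The latitude characters are unchanged.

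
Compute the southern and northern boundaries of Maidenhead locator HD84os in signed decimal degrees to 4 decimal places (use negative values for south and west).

-55.2500, -55.2083

Field H=7, D=3: +7·20° lon, +3·10° lat → SW at lon -40°, lat -60°.
Square 8, 4: +8·2° lon, +4·1° lat → SW at lon -24°, lat -56°.
Subsquare o=14, s=18: +14·0.0833333° lon, +18·0.0416667° lat → SW at lon -22.8333°, lat -55.25°.
Cell spans 0.0833333° lon × 0.0416667° lat.
south -55.2500, north -55.2083.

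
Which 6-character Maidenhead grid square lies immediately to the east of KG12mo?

Longitude subsquare m = 12; +1 → 13 = n.
The latitude characters are unchanged.

KG12no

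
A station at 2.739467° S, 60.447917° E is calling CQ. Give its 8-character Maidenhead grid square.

MI07fg32

Shift to the Maidenhead origin (180°W, 90°S): lon 240.44792, lat 87.26053.
Field: 240.44792/20 → 12 → M, 87.26053/10 → 8 → I; chars MI.
Square: 0.44792/2 → 0, 7.26053/1 → 7; chars 07.
Subsquare: 0.44792/0.0833333 → 5 → f, 0.26053/0.0416667 → 6 → g; chars fg.
Extended square: 0.03125/0.00833333 → 3, 0.01053/0.00416667 → 2; chars 32.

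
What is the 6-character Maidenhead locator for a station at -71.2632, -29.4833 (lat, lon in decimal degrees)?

Offset from 180°W / 90°S: lon 150.5167°, lat 18.7368°.
Field: 150.5167/20 → 7 → H, 18.7368/10 → 1 → B; chars HB.
Square: 10.5167/2 → 5, 8.7368/1 → 8; chars 58.
Subsquare: 0.5167/0.0833333 → 6 → g, 0.7368/0.0416667 → 17 → r; chars gr.

HB58gr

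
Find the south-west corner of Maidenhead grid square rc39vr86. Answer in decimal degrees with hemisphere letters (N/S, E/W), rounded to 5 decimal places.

Field R=17, C=2: +17·20° lon, +2·10° lat → SW at lon 160°, lat -70°.
Square 3, 9: +3·2° lon, +9·1° lat → SW at lon 166°, lat -61°.
Subsquare v=21, r=17: +21·0.0833333° lon, +17·0.0416667° lat → SW at lon 167.75°, lat -60.2917°.
Extended square 8, 6: +8·0.00833333° lon, +6·0.00416667° lat → SW at lon 167.817°, lat -60.2667°.
latitude 60.26667° S, longitude 167.81667° E.

60.26667° S, 167.81667° E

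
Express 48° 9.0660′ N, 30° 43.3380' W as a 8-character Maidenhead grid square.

HN48pd36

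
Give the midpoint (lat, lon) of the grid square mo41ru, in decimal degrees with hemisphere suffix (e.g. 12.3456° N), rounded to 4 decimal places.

51.8542° N, 69.4583° E

Field M=12, O=14: +12·20° lon, +14·10° lat → SW at lon 60°, lat 50°.
Square 4, 1: +4·2° lon, +1·1° lat → SW at lon 68°, lat 51°.
Subsquare r=17, u=20: +17·0.0833333° lon, +20·0.0416667° lat → SW at lon 69.4167°, lat 51.8333°.
Cell spans 0.0833333° lon × 0.0416667° lat. Centre is SW corner plus half of each.
latitude 51.8542° N, longitude 69.4583° E.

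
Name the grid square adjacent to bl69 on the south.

Latitude square 9; −1 → 8.
The longitude characters are unchanged.

BL68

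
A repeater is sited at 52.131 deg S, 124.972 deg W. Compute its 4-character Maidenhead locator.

Offset from 180°W / 90°S: lon 55.03°, lat 37.87°.
Field (20°×10°, letters A–R): 55.03/20 → 2 → C, 37.87/10 → 3 → D; chars CD.
Square (2°×1°, digits 0–9): 15.03/2 → 7, 7.87/1 → 7; chars 77.

CD77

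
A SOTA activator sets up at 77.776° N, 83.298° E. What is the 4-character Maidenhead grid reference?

Offset from 180°W / 90°S: lon 263.30°, lat 167.78°.
Field (20°×10°, letters A–R): lon ⌊263.30/20⌋ = 13 → N; lat ⌊167.78/10⌋ = 16 → Q.
Square (2°×1°, digits 0–9): lon ⌊3.30/2⌋ = 1; lat ⌊7.78/1⌋ = 7.

NQ17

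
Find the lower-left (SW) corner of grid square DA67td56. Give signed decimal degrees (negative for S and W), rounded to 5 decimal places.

-82.85000, -106.37500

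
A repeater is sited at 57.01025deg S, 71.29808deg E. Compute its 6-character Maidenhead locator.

MD52px

Shift to the Maidenhead origin (180°W, 90°S): lon 251.2981, lat 32.9898.
Field: lon ⌊251.2981/20⌋ = 12 → M; lat ⌊32.9898/10⌋ = 3 → D.
Square: lon ⌊11.2981/2⌋ = 5; lat ⌊2.9898/1⌋ = 2.
Subsquare: lon ⌊1.2981/0.0833333⌋ = 15 → p; lat ⌊0.9898/0.0416667⌋ = 23 → x.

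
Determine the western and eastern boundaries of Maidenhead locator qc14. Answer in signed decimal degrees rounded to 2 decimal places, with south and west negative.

142.00, 144.00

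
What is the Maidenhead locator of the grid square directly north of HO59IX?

Latitude subsquare x = 23; +1 → 24, wraps to 0 = a, carry into square.
Latitude square 9; +1 → 10, wraps to 0, carry into field.
Latitude field O = 14; +1 → 15 = P.
The longitude characters are unchanged.

HP50ia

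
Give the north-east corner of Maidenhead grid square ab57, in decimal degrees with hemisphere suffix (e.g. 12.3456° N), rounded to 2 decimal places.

72.00° S, 168.00° W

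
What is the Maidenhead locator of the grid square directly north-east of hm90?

IM01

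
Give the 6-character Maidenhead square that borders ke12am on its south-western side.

Longitude subsquare a = 0; −1 → -1, wraps to 23 = x, carry into square.
Longitude square 1; −1 → 0.
Latitude subsquare m = 12; −1 → 11 = l.

KE02xl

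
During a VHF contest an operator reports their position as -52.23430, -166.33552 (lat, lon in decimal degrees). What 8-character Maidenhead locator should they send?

AD67ts93

Add 180° to longitude and 90° to latitude: 13.66448, 37.76570.
Field: lon ⌊13.66448/20⌋ = 0 → A; lat ⌊37.76570/10⌋ = 3 → D.
Square: lon ⌊13.66448/2⌋ = 6; lat ⌊7.76570/1⌋ = 7.
Subsquare: lon ⌊1.66448/0.0833333⌋ = 19 → t; lat ⌊0.76570/0.0416667⌋ = 18 → s.
Extended square: lon ⌊0.08115/0.00833333⌋ = 9; lat ⌊0.01570/0.00416667⌋ = 3.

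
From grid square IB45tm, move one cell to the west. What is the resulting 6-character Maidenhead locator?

IB45sm

Longitude subsquare t = 19; −1 → 18 = s.
The latitude characters are unchanged.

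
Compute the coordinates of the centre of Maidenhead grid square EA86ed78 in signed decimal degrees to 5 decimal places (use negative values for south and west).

Field E=4, A=0: +4·20° lon, +0·10° lat → SW at lon -100°, lat -90°.
Square 8, 6: +8·2° lon, +6·1° lat → SW at lon -84°, lat -84°.
Subsquare e=4, d=3: +4·0.0833333° lon, +3·0.0416667° lat → SW at lon -83.6667°, lat -83.875°.
Extended square 7, 8: +7·0.00833333° lon, +8·0.00416667° lat → SW at lon -83.6083°, lat -83.8417°.
Cell spans 0.00833333° lon × 0.00416667° lat. Centre is SW corner plus half of each.
latitude -83.83958, longitude -83.60417.

-83.83958, -83.60417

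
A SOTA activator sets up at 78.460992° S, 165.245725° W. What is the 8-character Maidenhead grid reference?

AB71jm09

Shift to the Maidenhead origin (180°W, 90°S): lon 14.75428, lat 11.53901.
Field: lon ⌊14.75428/20⌋ = 0 → A; lat ⌊11.53901/10⌋ = 1 → B.
Square: lon ⌊14.75428/2⌋ = 7; lat ⌊1.53901/1⌋ = 1.
Subsquare: lon ⌊0.75428/0.0833333⌋ = 9 → j; lat ⌊0.53901/0.0416667⌋ = 12 → m.
Extended square: lon ⌊0.00428/0.00833333⌋ = 0; lat ⌊0.03901/0.00416667⌋ = 9.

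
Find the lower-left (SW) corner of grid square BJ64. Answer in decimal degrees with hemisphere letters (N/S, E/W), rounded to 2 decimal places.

Field B=1, J=9: +1·20° lon, +9·10° lat → SW at lon -160°, lat 0°.
Square 6, 4: +6·2° lon, +4·1° lat → SW at lon -148°, lat 4°.
latitude 4.00° N, longitude 148.00° W.

4.00° N, 148.00° W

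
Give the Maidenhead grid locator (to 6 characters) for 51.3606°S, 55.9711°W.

Shift to the Maidenhead origin (180°W, 90°S): lon 124.0289, lat 38.6394.
Field: lon ⌊124.0289/20⌋ = 6 → G; lat ⌊38.6394/10⌋ = 3 → D.
Square: lon ⌊4.0289/2⌋ = 2; lat ⌊8.6394/1⌋ = 8.
Subsquare: lon ⌊0.0289/0.0833333⌋ = 0 → a; lat ⌊0.6394/0.0416667⌋ = 15 → p.

GD28ap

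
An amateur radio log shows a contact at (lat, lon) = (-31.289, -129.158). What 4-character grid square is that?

CF58

Add 180° to longitude and 90° to latitude: 50.84, 58.71.
Field: 50.84/20 → 2 → C, 58.71/10 → 5 → F; chars CF.
Square: 10.84/2 → 5, 8.71/1 → 8; chars 58.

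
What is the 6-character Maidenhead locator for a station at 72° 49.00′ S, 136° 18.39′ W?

CB17ue

Shift to the Maidenhead origin (180°W, 90°S): lon 43.6935, lat 17.1833.
Field: lon ⌊43.6935/20⌋ = 2 → C; lat ⌊17.1833/10⌋ = 1 → B.
Square: lon ⌊3.6935/2⌋ = 1; lat ⌊7.1833/1⌋ = 7.
Subsquare: lon ⌊1.6935/0.0833333⌋ = 20 → u; lat ⌊0.1833/0.0416667⌋ = 4 → e.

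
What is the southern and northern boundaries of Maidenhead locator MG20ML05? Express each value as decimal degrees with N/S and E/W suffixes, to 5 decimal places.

Field M=12, G=6: +12·20° lon, +6·10° lat → SW at lon 60°, lat -30°.
Square 2, 0: +2·2° lon, +0·1° lat → SW at lon 64°, lat -30°.
Subsquare m=12, l=11: +12·0.0833333° lon, +11·0.0416667° lat → SW at lon 65°, lat -29.5417°.
Extended square 0, 5: +0·0.00833333° lon, +5·0.00416667° lat → SW at lon 65°, lat -29.5208°.
Cell spans 0.00833333° lon × 0.00416667° lat.
south 29.52083° S, north 29.51667° S.

29.52083° S, 29.51667° S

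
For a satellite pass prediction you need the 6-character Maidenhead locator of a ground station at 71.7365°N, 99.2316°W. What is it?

EQ01jr

Add 180° to longitude and 90° to latitude: 80.7684, 161.7365.
Field: lon ⌊80.7684/20⌋ = 4 → E; lat ⌊161.7365/10⌋ = 16 → Q.
Square: lon ⌊0.7684/2⌋ = 0; lat ⌊1.7365/1⌋ = 1.
Subsquare: lon ⌊0.7684/0.0833333⌋ = 9 → j; lat ⌊0.7365/0.0416667⌋ = 17 → r.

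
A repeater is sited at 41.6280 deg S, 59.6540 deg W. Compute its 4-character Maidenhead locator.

GE08

Shift to the Maidenhead origin (180°W, 90°S): lon 120.35, lat 48.37.
Field (20°×10°, letters A–R): 120.35/20 → 6 → G, 48.37/10 → 4 → E; chars GE.
Square (2°×1°, digits 0–9): 0.35/2 → 0, 8.37/1 → 8; chars 08.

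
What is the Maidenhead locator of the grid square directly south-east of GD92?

HD01

Longitude square 9; +1 → 10, wraps to 0, carry into field.
Longitude field G = 6; +1 → 7 = H.
Latitude square 2; −1 → 1.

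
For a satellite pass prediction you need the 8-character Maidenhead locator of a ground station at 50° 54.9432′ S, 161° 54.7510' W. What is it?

AD99bc00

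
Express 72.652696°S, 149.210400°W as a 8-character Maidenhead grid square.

BB57ji43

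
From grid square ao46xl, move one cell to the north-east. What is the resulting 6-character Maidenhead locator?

Longitude subsquare x = 23; +1 → 24, wraps to 0 = a, carry into square.
Longitude square 4; +1 → 5.
Latitude subsquare l = 11; +1 → 12 = m.

AO56am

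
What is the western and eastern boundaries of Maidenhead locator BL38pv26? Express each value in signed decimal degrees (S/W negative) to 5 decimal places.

Field B=1, L=11: +1·20° lon, +11·10° lat → SW at lon -160°, lat 20°.
Square 3, 8: +3·2° lon, +8·1° lat → SW at lon -154°, lat 28°.
Subsquare p=15, v=21: +15·0.0833333° lon, +21·0.0416667° lat → SW at lon -152.75°, lat 28.875°.
Extended square 2, 6: +2·0.00833333° lon, +6·0.00416667° lat → SW at lon -152.733°, lat 28.9°.
Cell spans 0.00833333° lon × 0.00416667° lat.
west -152.73333, east -152.72500.

-152.73333, -152.72500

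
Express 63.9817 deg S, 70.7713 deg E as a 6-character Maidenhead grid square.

Add 180° to longitude and 90° to latitude: 250.7713, 26.0183.
Field: 250.7713/20 → 12 → M, 26.0183/10 → 2 → C; chars MC.
Square: 10.7713/2 → 5, 6.0183/1 → 6; chars 56.
Subsquare: 0.7713/0.0833333 → 9 → j, 0.0183/0.0416667 → 0 → a; chars ja.

MC56ja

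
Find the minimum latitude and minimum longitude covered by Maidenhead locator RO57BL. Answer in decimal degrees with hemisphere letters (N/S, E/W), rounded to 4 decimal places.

Field R=17, O=14: +17·20° lon, +14·10° lat → SW at lon 160°, lat 50°.
Square 5, 7: +5·2° lon, +7·1° lat → SW at lon 170°, lat 57°.
Subsquare b=1, l=11: +1·0.0833333° lon, +11·0.0416667° lat → SW at lon 170.083°, lat 57.4583°.
latitude 57.4583° N, longitude 170.0833° E.

57.4583° N, 170.0833° E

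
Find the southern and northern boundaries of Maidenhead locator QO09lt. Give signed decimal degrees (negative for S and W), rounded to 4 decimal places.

59.7917, 59.8333

Field Q=16, O=14: +16·20° lon, +14·10° lat → SW at lon 140°, lat 50°.
Square 0, 9: +0·2° lon, +9·1° lat → SW at lon 140°, lat 59°.
Subsquare l=11, t=19: +11·0.0833333° lon, +19·0.0416667° lat → SW at lon 140.917°, lat 59.7917°.
Cell spans 0.0833333° lon × 0.0416667° lat.
south 59.7917, north 59.8333.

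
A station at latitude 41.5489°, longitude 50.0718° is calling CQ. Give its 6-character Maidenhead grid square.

LN51an

Add 180° to longitude and 90° to latitude: 230.0718, 131.5489.
Field (20°×10°, letters A–R): 230.0718/20 → 11 → L, 131.5489/10 → 13 → N; chars LN.
Square (2°×1°, digits 0–9): 10.0718/2 → 5, 1.5489/1 → 1; chars 51.
Subsquare (5′×2.5′, letters a–x): 0.0718/0.0833333 → 0 → a, 0.5489/0.0416667 → 13 → n; chars an.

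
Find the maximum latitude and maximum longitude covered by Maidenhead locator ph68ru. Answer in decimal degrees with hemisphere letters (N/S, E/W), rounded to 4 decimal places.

11.1250° S, 133.5000° E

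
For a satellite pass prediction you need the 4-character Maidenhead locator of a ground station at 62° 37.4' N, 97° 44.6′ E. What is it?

Offset from 180°W / 90°S: lon 277.74°, lat 152.62°.
Field: 277.74/20 → 13 → N, 152.62/10 → 15 → P; chars NP.
Square: 17.74/2 → 8, 2.62/1 → 2; chars 82.

NP82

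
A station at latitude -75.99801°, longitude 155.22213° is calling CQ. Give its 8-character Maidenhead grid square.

Shift to the Maidenhead origin (180°W, 90°S): lon 335.22213, lat 14.00199.
Field (20°×10°, letters A–R): lon ⌊335.22213/20⌋ = 16 → Q; lat ⌊14.00199/10⌋ = 1 → B.
Square (2°×1°, digits 0–9): lon ⌊15.22213/2⌋ = 7; lat ⌊4.00199/1⌋ = 4.
Subsquare (5′×2.5′, letters a–x): lon ⌊1.22213/0.0833333⌋ = 14 → o; lat ⌊0.00199/0.0416667⌋ = 0 → a.
Extended square (30″×15″, digits 0–9): lon ⌊0.05546/0.00833333⌋ = 6; lat ⌊0.00199/0.00416667⌋ = 0.

QB74oa60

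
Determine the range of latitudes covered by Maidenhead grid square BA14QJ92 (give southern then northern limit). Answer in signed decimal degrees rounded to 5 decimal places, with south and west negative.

Field B=1, A=0: +1·20° lon, +0·10° lat → SW at lon -160°, lat -90°.
Square 1, 4: +1·2° lon, +4·1° lat → SW at lon -158°, lat -86°.
Subsquare q=16, j=9: +16·0.0833333° lon, +9·0.0416667° lat → SW at lon -156.667°, lat -85.625°.
Extended square 9, 2: +9·0.00833333° lon, +2·0.00416667° lat → SW at lon -156.592°, lat -85.6167°.
Cell spans 0.00833333° lon × 0.00416667° lat.
south -85.61667, north -85.61250.

-85.61667, -85.61250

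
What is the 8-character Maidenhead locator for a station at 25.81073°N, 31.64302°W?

Add 180° to longitude and 90° to latitude: 148.35698, 115.81073.
Field: lon ⌊148.35698/20⌋ = 7 → H; lat ⌊115.81073/10⌋ = 11 → L.
Square: lon ⌊8.35698/2⌋ = 4; lat ⌊5.81073/1⌋ = 5.
Subsquare: lon ⌊0.35698/0.0833333⌋ = 4 → e; lat ⌊0.81073/0.0416667⌋ = 19 → t.
Extended square: lon ⌊0.02365/0.00833333⌋ = 2; lat ⌊0.01906/0.00416667⌋ = 4.

HL45et24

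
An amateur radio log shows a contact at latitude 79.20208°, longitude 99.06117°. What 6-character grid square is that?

Add 180° to longitude and 90° to latitude: 279.0612, 169.2021.
Field (20°×10°, letters A–R): lon ⌊279.0612/20⌋ = 13 → N; lat ⌊169.2021/10⌋ = 16 → Q.
Square (2°×1°, digits 0–9): lon ⌊19.0612/2⌋ = 9; lat ⌊9.2021/1⌋ = 9.
Subsquare (5′×2.5′, letters a–x): lon ⌊1.0612/0.0833333⌋ = 12 → m; lat ⌊0.2021/0.0416667⌋ = 4 → e.

NQ99me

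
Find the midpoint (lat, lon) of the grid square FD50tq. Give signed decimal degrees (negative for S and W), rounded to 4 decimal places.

Field F=5, D=3: +5·20° lon, +3·10° lat → SW at lon -80°, lat -60°.
Square 5, 0: +5·2° lon, +0·1° lat → SW at lon -70°, lat -60°.
Subsquare t=19, q=16: +19·0.0833333° lon, +16·0.0416667° lat → SW at lon -68.4167°, lat -59.3333°.
Cell spans 0.0833333° lon × 0.0416667° lat. Centre is SW corner plus half of each.
latitude -59.3125, longitude -68.3750.

-59.3125, -68.3750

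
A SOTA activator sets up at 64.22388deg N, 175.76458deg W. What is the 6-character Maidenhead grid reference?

AP24cf

Add 180° to longitude and 90° to latitude: 4.2354, 154.2239.
Field (20°×10°, letters A–R): lon ⌊4.2354/20⌋ = 0 → A; lat ⌊154.2239/10⌋ = 15 → P.
Square (2°×1°, digits 0–9): lon ⌊4.2354/2⌋ = 2; lat ⌊4.2239/1⌋ = 4.
Subsquare (5′×2.5′, letters a–x): lon ⌊0.2354/0.0833333⌋ = 2 → c; lat ⌊0.2239/0.0416667⌋ = 5 → f.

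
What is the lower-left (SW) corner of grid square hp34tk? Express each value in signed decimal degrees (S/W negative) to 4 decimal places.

64.4167, -32.4167

Field H=7, P=15: +7·20° lon, +15·10° lat → SW at lon -40°, lat 60°.
Square 3, 4: +3·2° lon, +4·1° lat → SW at lon -34°, lat 64°.
Subsquare t=19, k=10: +19·0.0833333° lon, +10·0.0416667° lat → SW at lon -32.4167°, lat 64.4167°.
latitude 64.4167, longitude -32.4167.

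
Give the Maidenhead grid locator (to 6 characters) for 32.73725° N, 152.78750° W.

Add 180° to longitude and 90° to latitude: 27.2125, 122.7373.
Field: lon ⌊27.2125/20⌋ = 1 → B; lat ⌊122.7373/10⌋ = 12 → M.
Square: lon ⌊7.2125/2⌋ = 3; lat ⌊2.7373/1⌋ = 2.
Subsquare: lon ⌊1.2125/0.0833333⌋ = 14 → o; lat ⌊0.7373/0.0416667⌋ = 17 → r.

BM32or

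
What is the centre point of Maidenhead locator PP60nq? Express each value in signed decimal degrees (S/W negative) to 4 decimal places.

Field P=15, P=15: +15·20° lon, +15·10° lat → SW at lon 120°, lat 60°.
Square 6, 0: +6·2° lon, +0·1° lat → SW at lon 132°, lat 60°.
Subsquare n=13, q=16: +13·0.0833333° lon, +16·0.0416667° lat → SW at lon 133.083°, lat 60.6667°.
Cell spans 0.0833333° lon × 0.0416667° lat. Centre is SW corner plus half of each.
latitude 60.6875, longitude 133.1250.

60.6875, 133.1250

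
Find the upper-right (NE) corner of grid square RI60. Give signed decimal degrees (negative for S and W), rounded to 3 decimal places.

Field R=17, I=8: +17·20° lon, +8·10° lat → SW at lon 160°, lat -10°.
Square 6, 0: +6·2° lon, +0·1° lat → SW at lon 172°, lat -10°.
Cell spans 2° lon × 1° lat. NE corner is SW corner plus one full cell.
latitude -9.000, longitude 174.000.

-9.000, 174.000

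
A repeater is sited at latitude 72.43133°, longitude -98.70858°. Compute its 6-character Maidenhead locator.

Add 180° to longitude and 90° to latitude: 81.2914, 162.4313.
Field (20°×10°, letters A–R): 81.2914/20 → 4 → E, 162.4313/10 → 16 → Q; chars EQ.
Square (2°×1°, digits 0–9): 1.2914/2 → 0, 2.4313/1 → 2; chars 02.
Subsquare (5′×2.5′, letters a–x): 1.2914/0.0833333 → 15 → p, 0.4313/0.0416667 → 10 → k; chars pk.

EQ02pk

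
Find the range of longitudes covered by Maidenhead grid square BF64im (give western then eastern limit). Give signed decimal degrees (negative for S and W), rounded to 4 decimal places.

Field B=1, F=5: +1·20° lon, +5·10° lat → SW at lon -160°, lat -40°.
Square 6, 4: +6·2° lon, +4·1° lat → SW at lon -148°, lat -36°.
Subsquare i=8, m=12: +8·0.0833333° lon, +12·0.0416667° lat → SW at lon -147.333°, lat -35.5°.
Cell spans 0.0833333° lon × 0.0416667° lat.
west -147.3333, east -147.2500.

-147.3333, -147.2500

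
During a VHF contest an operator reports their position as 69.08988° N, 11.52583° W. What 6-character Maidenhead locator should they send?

IP49fc

Offset from 180°W / 90°S: lon 168.4742°, lat 159.0899°.
Field (20°×10°, letters A–R): 168.4742/20 → 8 → I, 159.0899/10 → 15 → P; chars IP.
Square (2°×1°, digits 0–9): 8.4742/2 → 4, 9.0899/1 → 9; chars 49.
Subsquare (5′×2.5′, letters a–x): 0.4742/0.0833333 → 5 → f, 0.0899/0.0416667 → 2 → c; chars fc.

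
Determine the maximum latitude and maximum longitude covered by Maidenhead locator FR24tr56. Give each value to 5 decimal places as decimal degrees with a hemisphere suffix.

84.73750° N, 74.36667° W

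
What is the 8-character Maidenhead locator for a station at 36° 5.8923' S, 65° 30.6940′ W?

Shift to the Maidenhead origin (180°W, 90°S): lon 114.48843, lat 53.90179.
Field (20°×10°, letters A–R): lon ⌊114.48843/20⌋ = 5 → F; lat ⌊53.90179/10⌋ = 5 → F.
Square (2°×1°, digits 0–9): lon ⌊14.48843/2⌋ = 7; lat ⌊3.90179/1⌋ = 3.
Subsquare (5′×2.5′, letters a–x): lon ⌊0.48843/0.0833333⌋ = 5 → f; lat ⌊0.90179/0.0416667⌋ = 21 → v.
Extended square (30″×15″, digits 0–9): lon ⌊0.07177/0.00833333⌋ = 8; lat ⌊0.02679/0.00416667⌋ = 6.

FF73fv86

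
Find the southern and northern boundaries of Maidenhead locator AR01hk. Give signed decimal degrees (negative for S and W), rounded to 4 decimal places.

Field A=0, R=17: +0·20° lon, +17·10° lat → SW at lon -180°, lat 80°.
Square 0, 1: +0·2° lon, +1·1° lat → SW at lon -180°, lat 81°.
Subsquare h=7, k=10: +7·0.0833333° lon, +10·0.0416667° lat → SW at lon -179.417°, lat 81.4167°.
Cell spans 0.0833333° lon × 0.0416667° lat.
south 81.4167, north 81.4583.

81.4167, 81.4583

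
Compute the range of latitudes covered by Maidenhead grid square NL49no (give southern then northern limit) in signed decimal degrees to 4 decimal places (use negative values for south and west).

29.5833, 29.6250

Field N=13, L=11: +13·20° lon, +11·10° lat → SW at lon 80°, lat 20°.
Square 4, 9: +4·2° lon, +9·1° lat → SW at lon 88°, lat 29°.
Subsquare n=13, o=14: +13·0.0833333° lon, +14·0.0416667° lat → SW at lon 89.0833°, lat 29.5833°.
Cell spans 0.0833333° lon × 0.0416667° lat.
south 29.5833, north 29.6250.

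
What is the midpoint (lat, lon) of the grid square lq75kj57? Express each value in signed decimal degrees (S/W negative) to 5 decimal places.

75.40625, 54.87917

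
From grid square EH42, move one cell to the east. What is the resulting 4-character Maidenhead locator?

Longitude square 4; +1 → 5.
The latitude characters are unchanged.

EH52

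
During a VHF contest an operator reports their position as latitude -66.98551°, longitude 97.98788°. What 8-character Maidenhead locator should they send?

NC83xa83

Offset from 180°W / 90°S: lon 277.98788°, lat 23.01449°.
Field (20°×10°, letters A–R): 277.98788/20 → 13 → N, 23.01449/10 → 2 → C; chars NC.
Square (2°×1°, digits 0–9): 17.98788/2 → 8, 3.01449/1 → 3; chars 83.
Subsquare (5′×2.5′, letters a–x): 1.98788/0.0833333 → 23 → x, 0.01449/0.0416667 → 0 → a; chars xa.
Extended square (30″×15″, digits 0–9): 0.07121/0.00833333 → 8, 0.01449/0.00416667 → 3; chars 83.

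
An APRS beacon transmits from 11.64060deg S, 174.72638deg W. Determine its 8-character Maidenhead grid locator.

Add 180° to longitude and 90° to latitude: 5.27362, 78.35940.
Field: lon ⌊5.27362/20⌋ = 0 → A; lat ⌊78.35940/10⌋ = 7 → H.
Square: lon ⌊5.27362/2⌋ = 2; lat ⌊8.35940/1⌋ = 8.
Subsquare: lon ⌊1.27362/0.0833333⌋ = 15 → p; lat ⌊0.35940/0.0416667⌋ = 8 → i.
Extended square: lon ⌊0.02362/0.00833333⌋ = 2; lat ⌊0.02607/0.00416667⌋ = 6.

AH28pi26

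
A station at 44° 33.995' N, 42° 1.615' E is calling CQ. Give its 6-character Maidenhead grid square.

LN14an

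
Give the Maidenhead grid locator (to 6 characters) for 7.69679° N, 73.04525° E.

Shift to the Maidenhead origin (180°W, 90°S): lon 253.0453, lat 97.6968.
Field: lon ⌊253.0453/20⌋ = 12 → M; lat ⌊97.6968/10⌋ = 9 → J.
Square: lon ⌊13.0453/2⌋ = 6; lat ⌊7.6968/1⌋ = 7.
Subsquare: lon ⌊1.0453/0.0833333⌋ = 12 → m; lat ⌊0.6968/0.0416667⌋ = 16 → q.

MJ67mq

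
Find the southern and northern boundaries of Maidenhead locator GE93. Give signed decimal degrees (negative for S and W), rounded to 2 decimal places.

-47.00, -46.00

Field G=6, E=4: +6·20° lon, +4·10° lat → SW at lon -60°, lat -50°.
Square 9, 3: +9·2° lon, +3·1° lat → SW at lon -42°, lat -47°.
Cell spans 2° lon × 1° lat.
south -47.00, north -46.00.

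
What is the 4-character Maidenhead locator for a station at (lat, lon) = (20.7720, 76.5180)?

ML80

Offset from 180°W / 90°S: lon 256.52°, lat 110.77°.
Field: 256.52/20 → 12 → M, 110.77/10 → 11 → L; chars ML.
Square: 16.52/2 → 8, 0.77/1 → 0; chars 80.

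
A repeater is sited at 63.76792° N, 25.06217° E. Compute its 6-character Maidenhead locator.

Shift to the Maidenhead origin (180°W, 90°S): lon 205.0622, lat 153.7679.
Field (20°×10°, letters A–R): lon ⌊205.0622/20⌋ = 10 → K; lat ⌊153.7679/10⌋ = 15 → P.
Square (2°×1°, digits 0–9): lon ⌊5.0622/2⌋ = 2; lat ⌊3.7679/1⌋ = 3.
Subsquare (5′×2.5′, letters a–x): lon ⌊1.0622/0.0833333⌋ = 12 → m; lat ⌊0.7679/0.0416667⌋ = 18 → s.

KP23ms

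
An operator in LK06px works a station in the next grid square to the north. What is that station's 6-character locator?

LK07pa

Latitude subsquare x = 23; +1 → 24, wraps to 0 = a, carry into square.
Latitude square 6; +1 → 7.
The longitude characters are unchanged.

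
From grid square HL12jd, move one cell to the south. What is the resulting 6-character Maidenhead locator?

HL12jc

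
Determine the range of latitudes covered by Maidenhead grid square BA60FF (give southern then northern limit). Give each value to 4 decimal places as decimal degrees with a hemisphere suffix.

89.7917° S, 89.7500° S

Field B=1, A=0: +1·20° lon, +0·10° lat → SW at lon -160°, lat -90°.
Square 6, 0: +6·2° lon, +0·1° lat → SW at lon -148°, lat -90°.
Subsquare f=5, f=5: +5·0.0833333° lon, +5·0.0416667° lat → SW at lon -147.583°, lat -89.7917°.
Cell spans 0.0833333° lon × 0.0416667° lat.
south 89.7917° S, north 89.7500° S.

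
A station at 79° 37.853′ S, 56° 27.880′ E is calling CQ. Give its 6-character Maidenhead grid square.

Shift to the Maidenhead origin (180°W, 90°S): lon 236.4647, lat 10.3691.
Field (20°×10°, letters A–R): 236.4647/20 → 11 → L, 10.3691/10 → 1 → B; chars LB.
Square (2°×1°, digits 0–9): 16.4647/2 → 8, 0.3691/1 → 0; chars 80.
Subsquare (5′×2.5′, letters a–x): 0.4647/0.0833333 → 5 → f, 0.3691/0.0416667 → 8 → i; chars fi.

LB80fi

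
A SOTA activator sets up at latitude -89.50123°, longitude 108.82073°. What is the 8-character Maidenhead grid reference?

OA40jl89

Shift to the Maidenhead origin (180°W, 90°S): lon 288.82073, lat 0.49877.
Field: lon ⌊288.82073/20⌋ = 14 → O; lat ⌊0.49877/10⌋ = 0 → A.
Square: lon ⌊8.82073/2⌋ = 4; lat ⌊0.49877/1⌋ = 0.
Subsquare: lon ⌊0.82073/0.0833333⌋ = 9 → j; lat ⌊0.49877/0.0416667⌋ = 11 → l.
Extended square: lon ⌊0.07073/0.00833333⌋ = 8; lat ⌊0.04044/0.00416667⌋ = 9.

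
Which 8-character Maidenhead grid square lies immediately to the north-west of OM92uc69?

Longitude extended square 6; −1 → 5.
Latitude extended square 9; +1 → 10, wraps to 0, carry into subsquare.
Latitude subsquare c = 2; +1 → 3 = d.

OM92ud50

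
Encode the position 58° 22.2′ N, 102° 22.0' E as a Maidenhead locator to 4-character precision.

OO18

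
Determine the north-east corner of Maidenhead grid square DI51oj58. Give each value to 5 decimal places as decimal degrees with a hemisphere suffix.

Field D=3, I=8: +3·20° lon, +8·10° lat → SW at lon -120°, lat -10°.
Square 5, 1: +5·2° lon, +1·1° lat → SW at lon -110°, lat -9°.
Subsquare o=14, j=9: +14·0.0833333° lon, +9·0.0416667° lat → SW at lon -108.833°, lat -8.625°.
Extended square 5, 8: +5·0.00833333° lon, +8·0.00416667° lat → SW at lon -108.792°, lat -8.59167°.
Cell spans 0.00833333° lon × 0.00416667° lat. NE corner is SW corner plus one full cell.
latitude 8.58750° S, longitude 108.78333° W.

8.58750° S, 108.78333° W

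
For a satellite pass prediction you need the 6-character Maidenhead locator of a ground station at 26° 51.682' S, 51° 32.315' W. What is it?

GG43fd

Add 180° to longitude and 90° to latitude: 128.4614, 63.1386.
Field: 128.4614/20 → 6 → G, 63.1386/10 → 6 → G; chars GG.
Square: 8.4614/2 → 4, 3.1386/1 → 3; chars 43.
Subsquare: 0.4614/0.0833333 → 5 → f, 0.1386/0.0416667 → 3 → d; chars fd.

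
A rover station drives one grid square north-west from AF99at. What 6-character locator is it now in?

AF89xu

Longitude subsquare a = 0; −1 → -1, wraps to 23 = x, carry into square.
Longitude square 9; −1 → 8.
Latitude subsquare t = 19; +1 → 20 = u.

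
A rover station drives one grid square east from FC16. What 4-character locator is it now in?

FC26

Longitude square 1; +1 → 2.
The latitude characters are unchanged.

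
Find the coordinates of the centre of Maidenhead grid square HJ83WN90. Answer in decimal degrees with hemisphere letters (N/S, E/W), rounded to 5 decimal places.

3.54375° N, 22.08750° W

Field H=7, J=9: +7·20° lon, +9·10° lat → SW at lon -40°, lat 0°.
Square 8, 3: +8·2° lon, +3·1° lat → SW at lon -24°, lat 3°.
Subsquare w=22, n=13: +22·0.0833333° lon, +13·0.0416667° lat → SW at lon -22.1667°, lat 3.54167°.
Extended square 9, 0: +9·0.00833333° lon, +0·0.00416667° lat → SW at lon -22.0917°, lat 3.54167°.
Cell spans 0.00833333° lon × 0.00416667° lat. Centre is SW corner plus half of each.
latitude 3.54375° N, longitude 22.08750° W.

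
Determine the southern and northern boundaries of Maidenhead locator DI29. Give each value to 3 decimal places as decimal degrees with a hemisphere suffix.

1.000° S, 0.000° N

Field D=3, I=8: +3·20° lon, +8·10° lat → SW at lon -120°, lat -10°.
Square 2, 9: +2·2° lon, +9·1° lat → SW at lon -116°, lat -1°.
Cell spans 2° lon × 1° lat.
south 1.000° S, north 0.000° N.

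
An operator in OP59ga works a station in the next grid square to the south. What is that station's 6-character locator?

Latitude subsquare a = 0; −1 → -1, wraps to 23 = x, carry into square.
Latitude square 9; −1 → 8.
The longitude characters are unchanged.

OP58gx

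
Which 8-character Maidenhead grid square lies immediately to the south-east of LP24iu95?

Longitude extended square 9; +1 → 10, wraps to 0, carry into subsquare.
Longitude subsquare i = 8; +1 → 9 = j.
Latitude extended square 5; −1 → 4.

LP24ju04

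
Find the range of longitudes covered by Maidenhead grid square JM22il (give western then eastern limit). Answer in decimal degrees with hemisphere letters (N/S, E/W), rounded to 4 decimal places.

4.6667° E, 4.7500° E

Field J=9, M=12: +9·20° lon, +12·10° lat → SW at lon 0°, lat 30°.
Square 2, 2: +2·2° lon, +2·1° lat → SW at lon 4°, lat 32°.
Subsquare i=8, l=11: +8·0.0833333° lon, +11·0.0416667° lat → SW at lon 4.66667°, lat 32.4583°.
Cell spans 0.0833333° lon × 0.0416667° lat.
west 4.6667° E, east 4.7500° E.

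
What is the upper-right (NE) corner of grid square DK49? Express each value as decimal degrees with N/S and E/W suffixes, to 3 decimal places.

20.000° N, 110.000° W

Field D=3, K=10: +3·20° lon, +10·10° lat → SW at lon -120°, lat 10°.
Square 4, 9: +4·2° lon, +9·1° lat → SW at lon -112°, lat 19°.
Cell spans 2° lon × 1° lat. NE corner is SW corner plus one full cell.
latitude 20.000° N, longitude 110.000° W.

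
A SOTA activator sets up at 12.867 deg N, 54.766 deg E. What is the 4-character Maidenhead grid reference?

LK72

Offset from 180°W / 90°S: lon 234.77°, lat 102.87°.
Field: 234.77/20 → 11 → L, 102.87/10 → 10 → K; chars LK.
Square: 14.77/2 → 7, 2.87/1 → 2; chars 72.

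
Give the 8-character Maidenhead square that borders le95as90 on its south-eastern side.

LE95br09

Longitude extended square 9; +1 → 10, wraps to 0, carry into subsquare.
Longitude subsquare a = 0; +1 → 1 = b.
Latitude extended square 0; −1 → -1, wraps to 9, carry into subsquare.
Latitude subsquare s = 18; −1 → 17 = r.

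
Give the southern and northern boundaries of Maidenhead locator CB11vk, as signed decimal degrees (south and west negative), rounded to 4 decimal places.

-78.5833, -78.5417

Field C=2, B=1: +2·20° lon, +1·10° lat → SW at lon -140°, lat -80°.
Square 1, 1: +1·2° lon, +1·1° lat → SW at lon -138°, lat -79°.
Subsquare v=21, k=10: +21·0.0833333° lon, +10·0.0416667° lat → SW at lon -136.25°, lat -78.5833°.
Cell spans 0.0833333° lon × 0.0416667° lat.
south -78.5833, north -78.5417.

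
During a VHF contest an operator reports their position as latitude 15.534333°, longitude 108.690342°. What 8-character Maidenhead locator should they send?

Offset from 180°W / 90°S: lon 288.69034°, lat 105.53433°.
Field: lon ⌊288.69034/20⌋ = 14 → O; lat ⌊105.53433/10⌋ = 10 → K.
Square: lon ⌊8.69034/2⌋ = 4; lat ⌊5.53433/1⌋ = 5.
Subsquare: lon ⌊0.69034/0.0833333⌋ = 8 → i; lat ⌊0.53433/0.0416667⌋ = 12 → m.
Extended square: lon ⌊0.02368/0.00833333⌋ = 2; lat ⌊0.03433/0.00416667⌋ = 8.

OK45im28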